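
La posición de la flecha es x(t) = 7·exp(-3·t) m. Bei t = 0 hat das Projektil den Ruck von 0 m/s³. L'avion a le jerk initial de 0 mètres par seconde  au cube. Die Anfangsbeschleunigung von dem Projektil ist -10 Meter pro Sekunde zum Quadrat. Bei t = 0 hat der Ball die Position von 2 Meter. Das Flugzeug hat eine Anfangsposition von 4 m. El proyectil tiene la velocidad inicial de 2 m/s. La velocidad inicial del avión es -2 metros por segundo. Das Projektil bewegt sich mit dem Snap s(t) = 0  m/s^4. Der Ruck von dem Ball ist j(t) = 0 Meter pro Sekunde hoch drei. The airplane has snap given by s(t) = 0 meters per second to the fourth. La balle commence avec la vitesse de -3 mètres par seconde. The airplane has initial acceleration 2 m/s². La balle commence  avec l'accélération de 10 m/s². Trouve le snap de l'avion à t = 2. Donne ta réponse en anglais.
We have snap s(t) = 0. Substituting t = 2: s(2) = 0.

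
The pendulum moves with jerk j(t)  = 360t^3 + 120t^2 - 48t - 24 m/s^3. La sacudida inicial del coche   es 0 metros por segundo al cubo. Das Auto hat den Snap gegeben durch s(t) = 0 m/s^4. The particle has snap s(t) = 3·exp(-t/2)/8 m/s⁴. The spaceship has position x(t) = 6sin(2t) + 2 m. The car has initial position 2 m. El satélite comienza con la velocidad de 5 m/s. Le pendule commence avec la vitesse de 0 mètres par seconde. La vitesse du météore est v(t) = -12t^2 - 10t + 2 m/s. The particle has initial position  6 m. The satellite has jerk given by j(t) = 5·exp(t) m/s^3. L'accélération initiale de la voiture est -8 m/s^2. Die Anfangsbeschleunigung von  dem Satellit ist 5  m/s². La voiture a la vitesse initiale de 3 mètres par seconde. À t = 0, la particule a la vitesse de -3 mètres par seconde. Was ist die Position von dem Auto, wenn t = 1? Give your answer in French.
Nous devons trouver l'intégrale de notre équation du snap s(t) = 0 4 fois. En prenant ∫s(t)dt et en appliquant j(0) = 0, nous trouvons j(t) = 0. La primitive du jerk est l'accélération. En utilisant a(0) = -8, nous obtenons a(t) = -8. En prenant ∫a(t)dt et en appliquant v(0) = 3, nous trouvons v(t) = 3 - 8·t. La primitive de la vitesse est la position. En utilisant x(0) = 2, nous obtenons x(t) = -4·t^2 + 3·t + 2. De l'équation de la position x(t) = -4·t^2 + 3·t + 2, nous substituons t = 1 pour obtenir x = 1.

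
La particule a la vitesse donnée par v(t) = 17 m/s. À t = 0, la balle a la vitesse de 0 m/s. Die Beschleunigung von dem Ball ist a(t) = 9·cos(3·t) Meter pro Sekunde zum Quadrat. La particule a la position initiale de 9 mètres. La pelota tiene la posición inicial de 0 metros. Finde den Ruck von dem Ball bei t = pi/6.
Um dies zu lösen, müssen wir 1 Ableitung unserer Gleichung für die Beschleunigung a(t) = 9·cos(3·t) nehmen. Mit d/dt von a(t) finden wir j(t) = -27·sin(3·t). Mit j(t) = -27·sin(3·t) und Einsetzen von t = pi/6, finden wir j = -27.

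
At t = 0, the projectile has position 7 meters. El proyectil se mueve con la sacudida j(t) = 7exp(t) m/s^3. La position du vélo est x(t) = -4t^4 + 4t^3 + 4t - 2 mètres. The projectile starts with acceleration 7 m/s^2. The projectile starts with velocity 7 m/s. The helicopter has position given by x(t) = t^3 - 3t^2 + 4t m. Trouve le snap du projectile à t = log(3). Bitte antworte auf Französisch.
Pour résoudre ceci, nous devons prendre 1 dérivée de notre équation du jerk j(t) = 7·exp(t). La dérivée du jerk donne le snap: s(t) = 7·exp(t). De l'équation du snap s(t) = 7·exp(t), nous substituons t = log(3) pour obtenir s = 21.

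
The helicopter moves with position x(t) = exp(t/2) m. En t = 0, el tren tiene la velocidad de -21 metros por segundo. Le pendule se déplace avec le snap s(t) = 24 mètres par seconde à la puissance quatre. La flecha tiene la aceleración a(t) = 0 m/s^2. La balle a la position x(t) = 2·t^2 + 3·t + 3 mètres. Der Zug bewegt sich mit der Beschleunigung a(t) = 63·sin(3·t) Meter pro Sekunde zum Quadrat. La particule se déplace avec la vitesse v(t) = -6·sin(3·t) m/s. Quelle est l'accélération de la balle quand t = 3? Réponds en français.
Pour résoudre ceci, nous devons prendre 2 dérivées de notre équation de la position x(t) = 2·t^2 + 3·t + 3. En prenant d/dt de x(t), nous trouvons v(t) = 4·t + 3. La dérivée de la vitesse donne l'accélération: a(t) = 4. En utilisant a(t) = 4 et en substituant t = 3, nous trouvons a = 4.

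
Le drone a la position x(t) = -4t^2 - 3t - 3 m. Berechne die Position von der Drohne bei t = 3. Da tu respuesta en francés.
Nous avons la position x(t) = -4·t^2 - 3·t - 3. En substituant t = 3: x(3) = -48.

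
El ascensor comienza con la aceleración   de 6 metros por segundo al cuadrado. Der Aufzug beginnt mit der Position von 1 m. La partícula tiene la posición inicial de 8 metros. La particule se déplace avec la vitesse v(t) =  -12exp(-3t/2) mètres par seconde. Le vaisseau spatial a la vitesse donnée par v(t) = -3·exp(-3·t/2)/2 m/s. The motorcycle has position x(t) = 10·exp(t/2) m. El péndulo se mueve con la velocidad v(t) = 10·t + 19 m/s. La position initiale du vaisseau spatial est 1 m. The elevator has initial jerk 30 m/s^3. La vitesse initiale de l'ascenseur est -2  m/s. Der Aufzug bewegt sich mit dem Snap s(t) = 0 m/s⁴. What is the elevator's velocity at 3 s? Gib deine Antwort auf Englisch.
To solve this, we need to take 3 integrals of our snap equation s(t) = 0. Finding the antiderivative of s(t) and using j(0) = 30: j(t) = 30. The antiderivative of jerk, with a(0) = 6, gives acceleration: a(t) = 30·t + 6. The antiderivative of acceleration, with v(0) = -2, gives velocity: v(t) = 15·t^2 + 6·t - 2. We have velocity v(t) = 15·t^2 + 6·t - 2. Substituting t = 3: v(3) = 151.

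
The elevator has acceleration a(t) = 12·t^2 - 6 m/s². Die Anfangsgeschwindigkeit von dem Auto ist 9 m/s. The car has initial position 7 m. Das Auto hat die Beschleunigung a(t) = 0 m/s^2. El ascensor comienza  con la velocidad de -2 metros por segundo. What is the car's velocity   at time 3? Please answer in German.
Um dies zu lösen, müssen wir 1 Stammfunktion unserer Gleichung für die Beschleunigung a(t) = 0 finden. Mit ∫a(t)dt und Anwendung von v(0) = 9, finden wir v(t) = 9. Wir haben die Geschwindigkeit v(t) = 9. Durch Einsetzen von t = 3: v(3) = 9.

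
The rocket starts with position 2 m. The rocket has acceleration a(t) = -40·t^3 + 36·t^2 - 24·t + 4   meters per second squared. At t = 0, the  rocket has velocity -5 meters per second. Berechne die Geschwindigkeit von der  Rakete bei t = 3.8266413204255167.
Wir müssen das Integral unserer Gleichung für die Beschleunigung a(t) = -40·t^3 + 36·t^2 - 24·t + 4 1-mal finden. Das Integral von der Beschleunigung, mit v(0) = -5, ergibt die Geschwindigkeit: v(t) = -10·t^4 + 12·t^3 - 12·t^2 + 4·t - 5. Mit v(t) = -10·t^4 + 12·t^3 - 12·t^2 + 4·t - 5 und Einsetzen von t = 3.8266413204255167, finden wir v = -1637.22941077808.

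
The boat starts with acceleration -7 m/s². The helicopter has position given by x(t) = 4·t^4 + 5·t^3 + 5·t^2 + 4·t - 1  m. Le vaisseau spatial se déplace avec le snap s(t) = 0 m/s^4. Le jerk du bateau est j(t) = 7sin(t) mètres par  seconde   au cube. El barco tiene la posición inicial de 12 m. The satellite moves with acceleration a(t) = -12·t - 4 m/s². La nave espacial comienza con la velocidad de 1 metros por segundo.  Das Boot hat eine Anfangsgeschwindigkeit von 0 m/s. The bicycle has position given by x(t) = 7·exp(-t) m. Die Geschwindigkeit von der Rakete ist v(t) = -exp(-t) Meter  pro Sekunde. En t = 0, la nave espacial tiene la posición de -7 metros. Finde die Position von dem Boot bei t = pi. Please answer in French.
Nous devons intégrer notre équation du jerk j(t) = 7·sin(t) 3 fois. La primitive du jerk est l'accélération. En utilisant a(0) = -7, nous obtenons a(t) = -7·cos(t). La primitive de l'accélération est la vitesse. En utilisant v(0) = 0, nous obtenons v(t) = -7·sin(t). L'intégrale de la vitesse est la position. En utilisant x(0) = 12, nous obtenons x(t) = 7·cos(t) + 5. Nous avons la position x(t) = 7·cos(t) + 5. En substituant t = pi: x(pi) = -2.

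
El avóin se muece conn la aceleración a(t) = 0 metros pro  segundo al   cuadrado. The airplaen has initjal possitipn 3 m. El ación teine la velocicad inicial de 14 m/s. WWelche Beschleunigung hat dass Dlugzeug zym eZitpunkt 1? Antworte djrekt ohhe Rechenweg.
Die Antwort ist 0.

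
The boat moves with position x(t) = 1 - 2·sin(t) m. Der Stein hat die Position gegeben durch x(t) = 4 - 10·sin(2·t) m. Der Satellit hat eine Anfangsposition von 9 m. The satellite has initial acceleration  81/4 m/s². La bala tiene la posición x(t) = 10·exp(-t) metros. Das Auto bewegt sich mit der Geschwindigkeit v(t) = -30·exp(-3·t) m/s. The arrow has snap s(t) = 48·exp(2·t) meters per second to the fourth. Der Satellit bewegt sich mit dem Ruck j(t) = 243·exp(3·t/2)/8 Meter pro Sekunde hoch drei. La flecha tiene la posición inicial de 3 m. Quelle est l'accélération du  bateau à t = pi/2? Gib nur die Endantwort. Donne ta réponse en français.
La réponse est 2.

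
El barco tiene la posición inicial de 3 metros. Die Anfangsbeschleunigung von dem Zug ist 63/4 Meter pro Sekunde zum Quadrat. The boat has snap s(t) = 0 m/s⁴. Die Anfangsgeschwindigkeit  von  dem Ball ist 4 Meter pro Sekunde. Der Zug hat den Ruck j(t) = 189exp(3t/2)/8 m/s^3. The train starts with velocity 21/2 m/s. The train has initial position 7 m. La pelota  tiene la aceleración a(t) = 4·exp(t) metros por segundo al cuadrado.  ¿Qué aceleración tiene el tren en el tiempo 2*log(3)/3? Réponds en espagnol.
Necesitamos integrar nuestra ecuación de la sacudida j(t) = 189·exp(3·t/2)/8 1 vez. Tomando ∫j(t)dt y aplicando a(0) = 63/4, encontramos a(t) = 63·exp(3·t/2)/4. Tenemos la aceleración a(t) = 63·exp(3·t/2)/4. Sustituyendo t = 2*log(3)/3: a(2*log(3)/3) = 189/4.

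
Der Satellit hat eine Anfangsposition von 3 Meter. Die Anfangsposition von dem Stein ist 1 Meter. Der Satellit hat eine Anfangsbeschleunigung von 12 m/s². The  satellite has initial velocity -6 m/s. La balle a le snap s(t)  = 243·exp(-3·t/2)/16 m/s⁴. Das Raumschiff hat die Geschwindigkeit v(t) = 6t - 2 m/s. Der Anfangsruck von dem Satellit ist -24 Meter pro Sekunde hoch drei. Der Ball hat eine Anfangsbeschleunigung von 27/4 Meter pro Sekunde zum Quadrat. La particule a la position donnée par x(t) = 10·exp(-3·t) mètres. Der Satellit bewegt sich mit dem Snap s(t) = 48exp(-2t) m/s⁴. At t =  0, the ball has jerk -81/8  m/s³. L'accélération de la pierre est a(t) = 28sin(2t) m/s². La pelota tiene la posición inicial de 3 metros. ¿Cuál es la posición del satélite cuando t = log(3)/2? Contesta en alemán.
Wir müssen unsere Gleichung für den Snap s(t) = 48·exp(-2·t) 4-mal integrieren. Das Integral von dem Snap ist der Ruck. Mit j(0) = -24 erhalten wir j(t) = -24·exp(-2·t). Durch Integration von dem Ruck und Verwendung der Anfangsbedingung a(0) = 12, erhalten wir a(t) = 12·exp(-2·t). Mit ∫a(t)dt und Anwendung von v(0) = -6, finden wir v(t) = -6·exp(-2·t). Das Integral von der Geschwindigkeit, mit x(0) = 3, ergibt die Position: x(t) = 3·exp(-2·t). Mit x(t) = 3·exp(-2·t) und Einsetzen von t = log(3)/2, finden wir x = 1.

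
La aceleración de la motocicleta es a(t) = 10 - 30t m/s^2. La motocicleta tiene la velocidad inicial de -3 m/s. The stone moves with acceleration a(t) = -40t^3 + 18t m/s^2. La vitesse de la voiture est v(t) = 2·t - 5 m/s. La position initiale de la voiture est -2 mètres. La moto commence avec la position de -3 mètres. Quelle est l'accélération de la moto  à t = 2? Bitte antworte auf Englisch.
We have acceleration a(t) = 10 - 30·t. Substituting t = 2: a(2) = -50.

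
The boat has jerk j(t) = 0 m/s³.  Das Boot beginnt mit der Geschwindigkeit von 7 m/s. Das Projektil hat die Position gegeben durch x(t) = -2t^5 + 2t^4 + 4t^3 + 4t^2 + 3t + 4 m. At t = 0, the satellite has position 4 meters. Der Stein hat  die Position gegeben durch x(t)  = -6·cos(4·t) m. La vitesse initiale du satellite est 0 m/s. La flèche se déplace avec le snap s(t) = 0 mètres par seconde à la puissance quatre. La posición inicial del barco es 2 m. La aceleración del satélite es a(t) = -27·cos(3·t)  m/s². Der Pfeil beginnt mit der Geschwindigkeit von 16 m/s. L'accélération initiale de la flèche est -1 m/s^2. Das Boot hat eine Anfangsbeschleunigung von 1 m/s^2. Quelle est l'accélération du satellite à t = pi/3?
Nous avons l'accélération a(t) = -27·cos(3·t). En substituant t = pi/3: a(pi/3) = 27.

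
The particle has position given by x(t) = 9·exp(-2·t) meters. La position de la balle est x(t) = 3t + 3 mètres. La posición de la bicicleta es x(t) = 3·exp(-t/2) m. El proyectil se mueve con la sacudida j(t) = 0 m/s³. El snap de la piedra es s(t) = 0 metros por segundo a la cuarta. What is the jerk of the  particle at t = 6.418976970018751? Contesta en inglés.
Starting from position x(t) = 9·exp(-2·t), we take 3 derivatives. The derivative of position gives velocity: v(t) = -18·exp(-2·t). The derivative of velocity gives acceleration: a(t) = 36·exp(-2·t). Taking d/dt of a(t), we find j(t) = -72·exp(-2·t). From the given jerk equation j(t) = -72·exp(-2·t), we substitute t = 6.418976970018751 to get j = -0.000191372681116472.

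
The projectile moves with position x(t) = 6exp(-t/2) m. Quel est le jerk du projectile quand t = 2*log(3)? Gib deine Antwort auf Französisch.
Pour résoudre ceci, nous devons prendre 3 dérivées de notre équation de la position x(t) = 6·exp(-t/2). En prenant d/dt de x(t), nous trouvons v(t) = -3·exp(-t/2). En prenant d/dt de v(t), nous trouvons a(t) = 3·exp(-t/2)/2. La dérivée de l'accélération donne le jerk: j(t) = -3·exp(-t/2)/4. Nous avons le jerk j(t) = -3·exp(-t/2)/4. En substituant t = 2*log(3): j(2*log(3)) = -1/4.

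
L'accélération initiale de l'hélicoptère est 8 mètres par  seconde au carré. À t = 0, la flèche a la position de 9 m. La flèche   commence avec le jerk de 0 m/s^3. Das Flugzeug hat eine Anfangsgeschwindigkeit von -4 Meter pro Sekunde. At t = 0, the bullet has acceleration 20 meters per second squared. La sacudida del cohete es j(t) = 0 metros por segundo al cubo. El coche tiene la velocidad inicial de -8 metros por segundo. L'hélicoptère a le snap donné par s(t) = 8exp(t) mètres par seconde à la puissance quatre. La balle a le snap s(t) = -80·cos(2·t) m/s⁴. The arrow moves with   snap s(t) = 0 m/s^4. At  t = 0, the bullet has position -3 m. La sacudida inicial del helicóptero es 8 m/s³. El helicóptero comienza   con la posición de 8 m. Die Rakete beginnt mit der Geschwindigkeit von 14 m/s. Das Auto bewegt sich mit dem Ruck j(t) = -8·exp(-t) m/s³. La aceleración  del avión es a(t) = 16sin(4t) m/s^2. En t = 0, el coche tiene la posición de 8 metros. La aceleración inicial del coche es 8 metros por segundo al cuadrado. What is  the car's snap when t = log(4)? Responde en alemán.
Ausgehend von dem Ruck j(t) = -8·exp(-t), nehmen wir 1 Ableitung. Die Ableitung von dem Ruck ergibt den Snap: s(t) = 8·exp(-t). Aus der Gleichung für den Snap s(t) = 8·exp(-t), setzen wir t = log(4) ein und erhalten s = 2.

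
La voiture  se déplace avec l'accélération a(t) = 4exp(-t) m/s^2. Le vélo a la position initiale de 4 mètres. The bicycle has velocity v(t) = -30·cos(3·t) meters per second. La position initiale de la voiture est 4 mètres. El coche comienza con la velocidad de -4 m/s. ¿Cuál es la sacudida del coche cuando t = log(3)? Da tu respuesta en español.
Para resolver esto, necesitamos tomar 1 derivada de nuestra ecuación de la aceleración a(t) = 4·exp(-t). Derivando la aceleración, obtenemos la sacudida: j(t) = -4·exp(-t). Tenemos la sacudida j(t) = -4·exp(-t). Sustituyendo t = log(3): j(log(3)) = -4/3.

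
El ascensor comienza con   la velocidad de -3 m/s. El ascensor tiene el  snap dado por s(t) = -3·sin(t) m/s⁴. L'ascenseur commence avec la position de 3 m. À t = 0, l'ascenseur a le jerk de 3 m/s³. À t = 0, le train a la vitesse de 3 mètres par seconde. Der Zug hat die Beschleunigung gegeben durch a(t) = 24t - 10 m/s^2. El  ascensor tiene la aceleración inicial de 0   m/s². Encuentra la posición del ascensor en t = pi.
Necesitamos integrar nuestra ecuación del snap s(t) = -3·sin(t) 4 veces. Tomando ∫s(t)dt y aplicando j(0) = 3, encontramos j(t) = 3·cos(t). La integral de la sacudida es la aceleración. Usando a(0) = 0, obtenemos a(t) = 3·sin(t). Integrando la aceleración y usando la condición inicial v(0) = -3, obtenemos v(t) = -3·cos(t). La integral de la velocidad, con x(0) = 3, da la posición: x(t) = 3 - 3·sin(t). Usando x(t) = 3 - 3·sin(t) y sustituyendo t = pi, encontramos x = 3.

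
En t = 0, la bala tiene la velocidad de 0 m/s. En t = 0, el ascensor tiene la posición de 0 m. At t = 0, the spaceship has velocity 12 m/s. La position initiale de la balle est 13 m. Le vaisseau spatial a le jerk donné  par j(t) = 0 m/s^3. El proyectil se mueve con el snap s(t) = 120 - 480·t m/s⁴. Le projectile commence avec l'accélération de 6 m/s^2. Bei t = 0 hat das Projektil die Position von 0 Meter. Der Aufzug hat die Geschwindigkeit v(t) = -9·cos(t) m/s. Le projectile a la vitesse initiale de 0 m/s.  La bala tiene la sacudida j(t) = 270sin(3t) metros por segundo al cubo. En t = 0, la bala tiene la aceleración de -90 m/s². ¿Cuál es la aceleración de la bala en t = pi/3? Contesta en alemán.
Wir müssen die Stammfunktion unserer Gleichung für den Ruck j(t) = 270·sin(3·t) 1-mal finden. Mit ∫j(t)dt und Anwendung von a(0) = -90, finden wir a(t) = -90·cos(3·t). Wir haben die Beschleunigung a(t) = -90·cos(3·t). Durch Einsetzen von t = pi/3: a(pi/3) = 90.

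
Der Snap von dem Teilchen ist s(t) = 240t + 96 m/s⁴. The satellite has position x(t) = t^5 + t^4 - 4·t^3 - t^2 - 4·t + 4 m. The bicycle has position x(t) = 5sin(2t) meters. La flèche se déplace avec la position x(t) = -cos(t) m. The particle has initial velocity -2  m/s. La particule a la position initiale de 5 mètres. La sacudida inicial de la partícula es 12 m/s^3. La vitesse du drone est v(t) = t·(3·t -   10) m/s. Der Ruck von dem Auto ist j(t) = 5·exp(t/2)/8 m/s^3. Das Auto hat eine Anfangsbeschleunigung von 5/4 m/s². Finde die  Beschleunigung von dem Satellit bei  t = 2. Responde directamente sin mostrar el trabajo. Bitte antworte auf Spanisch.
La aceleración en t = 2 es a = 158.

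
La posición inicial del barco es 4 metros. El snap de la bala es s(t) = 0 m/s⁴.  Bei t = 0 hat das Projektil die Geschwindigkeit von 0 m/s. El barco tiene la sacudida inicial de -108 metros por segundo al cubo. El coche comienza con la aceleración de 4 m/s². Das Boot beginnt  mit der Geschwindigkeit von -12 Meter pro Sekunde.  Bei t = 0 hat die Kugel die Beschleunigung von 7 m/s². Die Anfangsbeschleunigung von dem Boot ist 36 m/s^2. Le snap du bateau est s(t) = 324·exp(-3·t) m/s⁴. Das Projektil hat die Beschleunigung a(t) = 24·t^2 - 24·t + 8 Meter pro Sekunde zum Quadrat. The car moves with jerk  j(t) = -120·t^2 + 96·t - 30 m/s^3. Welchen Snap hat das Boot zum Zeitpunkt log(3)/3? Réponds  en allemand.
Aus der Gleichung für den Snap s(t) = 324·exp(-3·t), setzen wir t = log(3)/3 ein und erhalten s = 108.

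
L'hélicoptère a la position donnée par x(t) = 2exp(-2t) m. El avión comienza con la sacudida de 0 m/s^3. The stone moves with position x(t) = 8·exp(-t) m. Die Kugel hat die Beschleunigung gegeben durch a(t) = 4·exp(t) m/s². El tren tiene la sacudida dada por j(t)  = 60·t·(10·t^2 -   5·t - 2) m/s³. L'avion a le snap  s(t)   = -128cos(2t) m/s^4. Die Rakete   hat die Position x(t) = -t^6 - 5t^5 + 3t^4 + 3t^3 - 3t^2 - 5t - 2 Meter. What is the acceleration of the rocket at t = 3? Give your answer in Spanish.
Debemos derivar nuestra ecuación de la posición x(t) = -t^6 - 5·t^5 + 3·t^4 + 3·t^3 - 3·t^2 - 5·t - 2 2 veces. La derivada de la posición da la velocidad: v(t) = -6·t^5 - 25·t^4 + 12·t^3 + 9·t^2 - 6·t - 5. Tomando d/dt de v(t), encontramos a(t) = -30·t^4 - 100·t^3 + 36·t^2 + 18·t - 6. Tenemos la aceleración a(t) = -30·t^4 - 100·t^3 + 36·t^2 + 18·t - 6. Sustituyendo t = 3: a(3) = -4758.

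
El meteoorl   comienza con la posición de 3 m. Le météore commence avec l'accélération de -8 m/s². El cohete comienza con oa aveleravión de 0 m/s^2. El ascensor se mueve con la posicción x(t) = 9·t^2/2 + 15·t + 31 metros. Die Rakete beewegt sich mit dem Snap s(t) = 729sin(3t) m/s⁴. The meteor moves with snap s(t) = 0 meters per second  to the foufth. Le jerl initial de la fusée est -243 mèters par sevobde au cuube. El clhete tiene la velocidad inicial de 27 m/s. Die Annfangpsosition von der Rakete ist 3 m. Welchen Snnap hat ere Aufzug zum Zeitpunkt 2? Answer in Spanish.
Partiendo de la posición x(t) = 9·t^2/2 + 15·t + 31, tomamos 4 derivadas. Tomando d/dt de x(t), encontramos v(t) = 9·t + 15. Derivando la velocidad, obtenemos la aceleración: a(t) = 9. Tomando d/dt de a(t), encontramos j(t) = 0. Derivando la sacudida, obtenemos el snap: s(t) = 0. De la ecuación del snap s(t) = 0, sustituimos t = 2 para obtener s = 0.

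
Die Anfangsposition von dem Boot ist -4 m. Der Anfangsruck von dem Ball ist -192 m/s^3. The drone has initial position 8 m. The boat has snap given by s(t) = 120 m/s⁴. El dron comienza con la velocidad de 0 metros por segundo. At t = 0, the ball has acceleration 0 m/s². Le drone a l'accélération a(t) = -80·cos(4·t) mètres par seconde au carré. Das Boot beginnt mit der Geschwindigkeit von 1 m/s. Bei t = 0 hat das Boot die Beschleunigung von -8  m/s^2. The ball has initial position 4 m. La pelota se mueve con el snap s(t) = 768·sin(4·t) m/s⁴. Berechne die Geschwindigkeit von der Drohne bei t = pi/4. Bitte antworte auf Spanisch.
Partiendo de la aceleración a(t) = -80·cos(4·t), tomamos 1 antiderivada. La integral de la aceleración es la velocidad. Usando v(0) = 0, obtenemos v(t) = -20·sin(4·t). Tenemos la velocidad v(t) = -20·sin(4·t). Sustituyendo t = pi/4: v(pi/4) = 0.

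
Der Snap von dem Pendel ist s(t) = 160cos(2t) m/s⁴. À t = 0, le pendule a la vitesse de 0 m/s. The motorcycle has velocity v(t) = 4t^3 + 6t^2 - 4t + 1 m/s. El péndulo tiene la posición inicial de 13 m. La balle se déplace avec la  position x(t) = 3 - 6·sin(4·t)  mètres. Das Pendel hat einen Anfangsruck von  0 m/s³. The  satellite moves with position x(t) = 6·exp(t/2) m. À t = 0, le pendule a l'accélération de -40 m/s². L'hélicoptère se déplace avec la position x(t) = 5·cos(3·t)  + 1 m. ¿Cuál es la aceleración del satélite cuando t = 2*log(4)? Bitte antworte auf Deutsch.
Um dies zu lösen, müssen wir 2 Ableitungen unserer Gleichung für die Position x(t) = 6·exp(t/2) nehmen. Durch Ableiten von der Position erhalten wir die Geschwindigkeit: v(t) = 3·exp(t/2). Die Ableitung von der Geschwindigkeit ergibt die Beschleunigung: a(t) = 3·exp(t/2)/2. Aus der Gleichung für die Beschleunigung a(t) = 3·exp(t/2)/2, setzen wir t = 2*log(4) ein und erhalten a = 6.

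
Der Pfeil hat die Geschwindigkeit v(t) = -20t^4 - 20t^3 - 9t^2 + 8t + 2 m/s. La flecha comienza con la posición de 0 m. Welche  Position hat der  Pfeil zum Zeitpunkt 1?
Ausgehend von der Geschwindigkeit v(t) = -20·t^4 - 20·t^3 - 9·t^2 + 8·t + 2, nehmen wir 1 Integral. Die Stammfunktion von der Geschwindigkeit ist die Position. Mit x(0) = 0 erhalten wir x(t) = -4·t^5 - 5·t^4 - 3·t^3 + 4·t^2 + 2·t. Mit x(t) = -4·t^5 - 5·t^4 - 3·t^3 + 4·t^2 + 2·t und Einsetzen von t = 1, finden wir x = -6.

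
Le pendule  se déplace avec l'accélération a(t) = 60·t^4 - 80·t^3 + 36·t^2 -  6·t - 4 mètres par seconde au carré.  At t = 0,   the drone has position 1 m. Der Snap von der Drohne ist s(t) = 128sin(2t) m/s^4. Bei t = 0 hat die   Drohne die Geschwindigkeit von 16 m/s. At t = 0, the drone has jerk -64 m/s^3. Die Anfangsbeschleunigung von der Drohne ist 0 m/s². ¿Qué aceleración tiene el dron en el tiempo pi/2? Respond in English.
Starting from snap s(t) = 128·sin(2·t), we take 2 integrals. The antiderivative of snap, with j(0) = -64, gives jerk: j(t) = -64·cos(2·t). The integral of jerk, with a(0) = 0, gives acceleration: a(t) = -32·sin(2·t). We have acceleration a(t) = -32·sin(2·t). Substituting t = pi/2: a(pi/2) = 0.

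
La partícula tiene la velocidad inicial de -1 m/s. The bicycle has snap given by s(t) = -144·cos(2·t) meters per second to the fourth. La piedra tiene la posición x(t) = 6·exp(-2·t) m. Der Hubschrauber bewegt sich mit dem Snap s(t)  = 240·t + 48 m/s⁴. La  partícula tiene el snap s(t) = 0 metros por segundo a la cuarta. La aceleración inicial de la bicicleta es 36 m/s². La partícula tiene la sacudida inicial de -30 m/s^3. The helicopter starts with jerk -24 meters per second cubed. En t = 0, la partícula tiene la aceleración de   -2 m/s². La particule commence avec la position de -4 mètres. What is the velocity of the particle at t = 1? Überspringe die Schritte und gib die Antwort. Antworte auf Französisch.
À t = 1, v = -18.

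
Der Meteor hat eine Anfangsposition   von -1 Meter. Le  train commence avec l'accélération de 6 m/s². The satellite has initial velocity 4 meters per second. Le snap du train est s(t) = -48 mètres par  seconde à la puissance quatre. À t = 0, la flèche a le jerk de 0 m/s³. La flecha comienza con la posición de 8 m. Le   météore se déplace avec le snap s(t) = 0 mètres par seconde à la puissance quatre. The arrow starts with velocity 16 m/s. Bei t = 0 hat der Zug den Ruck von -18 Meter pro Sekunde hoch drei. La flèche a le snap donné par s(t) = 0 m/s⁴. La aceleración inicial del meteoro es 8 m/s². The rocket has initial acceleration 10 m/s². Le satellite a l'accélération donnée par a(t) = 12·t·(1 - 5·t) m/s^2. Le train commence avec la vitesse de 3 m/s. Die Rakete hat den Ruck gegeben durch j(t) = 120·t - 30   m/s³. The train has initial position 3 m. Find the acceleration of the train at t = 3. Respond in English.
We need to integrate our snap equation s(t) = -48 2 times. Taking ∫s(t)dt and applying j(0) = -18, we find j(t) = -48·t - 18. The integral of jerk is acceleration. Using a(0) = 6, we get a(t) = -24·t^2 - 18·t + 6. We have acceleration a(t) = -24·t^2 - 18·t + 6. Substituting t = 3: a(3) = -264.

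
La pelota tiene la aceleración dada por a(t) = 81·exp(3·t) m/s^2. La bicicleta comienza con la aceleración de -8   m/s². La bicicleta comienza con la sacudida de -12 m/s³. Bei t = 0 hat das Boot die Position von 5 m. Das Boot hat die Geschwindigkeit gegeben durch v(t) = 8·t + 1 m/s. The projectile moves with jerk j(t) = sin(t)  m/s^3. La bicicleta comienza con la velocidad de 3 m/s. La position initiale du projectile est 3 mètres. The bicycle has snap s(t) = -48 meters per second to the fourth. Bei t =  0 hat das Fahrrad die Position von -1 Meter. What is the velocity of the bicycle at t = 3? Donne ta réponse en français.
En partant du snap s(t) = -48, nous prenons 3 primitives. En intégrant le snap et en utilisant la condition initiale j(0) = -12, nous obtenons j(t) = -48·t - 12. En prenant ∫j(t)dt et en appliquant a(0) = -8, nous trouvons a(t) = -24·t^2 - 12·t - 8. L'intégrale de l'accélération, avec v(0) = 3, donne la vitesse: v(t) = -8·t^3 - 6·t^2 - 8·t + 3. De l'équation de la vitesse v(t) = -8·t^3 - 6·t^2 - 8·t + 3, nous substituons t = 3 pour obtenir v = -291.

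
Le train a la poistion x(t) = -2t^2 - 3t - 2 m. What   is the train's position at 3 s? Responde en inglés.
We have position x(t) = -2·t^2 - 3·t - 2. Substituting t = 3: x(3) = -29.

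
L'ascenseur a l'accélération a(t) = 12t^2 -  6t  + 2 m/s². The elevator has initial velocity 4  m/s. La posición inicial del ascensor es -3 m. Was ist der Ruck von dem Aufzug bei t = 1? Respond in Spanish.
Partiendo de la aceleración a(t) = 12·t^2 - 6·t + 2, tomamos 1 derivada. Tomando d/dt de a(t), encontramos j(t) = 24·t - 6. De la ecuación de la sacudida j(t) = 24·t - 6, sustituimos t = 1 para obtener j = 18.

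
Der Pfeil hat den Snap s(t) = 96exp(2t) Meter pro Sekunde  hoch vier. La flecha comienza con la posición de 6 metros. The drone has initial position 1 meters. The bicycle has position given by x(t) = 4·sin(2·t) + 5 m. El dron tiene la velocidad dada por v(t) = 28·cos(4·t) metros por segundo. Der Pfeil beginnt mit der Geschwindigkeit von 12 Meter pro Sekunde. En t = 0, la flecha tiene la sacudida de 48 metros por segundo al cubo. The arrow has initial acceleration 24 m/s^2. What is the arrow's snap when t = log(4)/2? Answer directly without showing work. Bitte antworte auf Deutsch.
Der Snap bei t = log(4)/2 ist s = 384.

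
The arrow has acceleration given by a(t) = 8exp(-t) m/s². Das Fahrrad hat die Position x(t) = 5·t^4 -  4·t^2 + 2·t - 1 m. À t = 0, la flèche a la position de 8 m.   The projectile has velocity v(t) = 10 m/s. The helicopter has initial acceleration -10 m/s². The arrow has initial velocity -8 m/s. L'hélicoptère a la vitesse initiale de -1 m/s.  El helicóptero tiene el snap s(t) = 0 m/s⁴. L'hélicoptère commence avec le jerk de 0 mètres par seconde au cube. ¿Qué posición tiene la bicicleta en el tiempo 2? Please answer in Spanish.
Usando x(t) = 5·t^4 - 4·t^2 + 2·t - 1 y sustituyendo t = 2, encontramos x = 67.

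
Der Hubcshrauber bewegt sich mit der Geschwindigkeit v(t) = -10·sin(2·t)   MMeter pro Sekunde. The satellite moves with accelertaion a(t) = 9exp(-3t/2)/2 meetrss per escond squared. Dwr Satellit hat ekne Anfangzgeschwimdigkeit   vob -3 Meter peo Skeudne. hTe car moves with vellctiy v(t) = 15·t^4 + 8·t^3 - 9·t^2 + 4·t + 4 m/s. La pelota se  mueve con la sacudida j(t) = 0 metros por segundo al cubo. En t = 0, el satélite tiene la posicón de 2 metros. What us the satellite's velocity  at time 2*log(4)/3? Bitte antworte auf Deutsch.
Wir müssen die Stammfunktion unserer Gleichung für die Beschleunigung a(t) = 9·exp(-3·t/2)/2 1-mal finden. Durch Integration von der Beschleunigung und Verwendung der Anfangsbedingung v(0) = -3, erhalten wir v(t) = -3·exp(-3·t/2). Wir haben die Geschwindigkeit v(t) = -3·exp(-3·t/2). Durch Einsetzen von t = 2*log(4)/3: v(2*log(4)/3) = -3/4.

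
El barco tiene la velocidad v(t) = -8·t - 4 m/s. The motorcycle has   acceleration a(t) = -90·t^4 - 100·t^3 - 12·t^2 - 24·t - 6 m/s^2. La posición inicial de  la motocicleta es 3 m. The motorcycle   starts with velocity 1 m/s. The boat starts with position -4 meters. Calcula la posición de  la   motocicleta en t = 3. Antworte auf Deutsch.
Ausgehend von der Beschleunigung a(t) = -90·t^4 - 100·t^3 - 12·t^2 - 24·t - 6, nehmen wir 2 Integrale. Die Stammfunktion von der Beschleunigung ist die Geschwindigkeit. Mit v(0) = 1 erhalten wir v(t) = -18·t^5 - 25·t^4 - 4·t^3 - 12·t^2 - 6·t + 1. Die Stammfunktion von der Geschwindigkeit ist die Position. Mit x(0) = 3 erhalten wir x(t) = -3·t^6 - 5·t^5 - t^4 - 4·t^3 - 3·t^2 + t + 3. Wir haben die Position x(t) = -3·t^6 - 5·t^5 - t^4 - 4·t^3 - 3·t^2 + t + 3. Durch Einsetzen von t = 3: x(3) = -3612.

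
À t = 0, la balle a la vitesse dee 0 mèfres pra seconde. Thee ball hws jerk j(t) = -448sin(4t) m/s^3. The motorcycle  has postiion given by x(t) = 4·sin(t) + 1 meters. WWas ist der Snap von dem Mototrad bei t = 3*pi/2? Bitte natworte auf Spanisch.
Partiendo de la posición x(t) = 4·sin(t) + 1, tomamos 4 derivadas. La derivada de la posición da la velocidad: v(t) = 4·cos(t). La derivada de la velocidad da la aceleración: a(t) = -4·sin(t). La derivada de la aceleración da la sacudida: j(t) = -4·cos(t). Derivando la sacudida, obtenemos el snap: s(t) = 4·sin(t). Tenemos el snap s(t) = 4·sin(t). Sustituyendo t = 3*pi/2: s(3*pi/2) = -4.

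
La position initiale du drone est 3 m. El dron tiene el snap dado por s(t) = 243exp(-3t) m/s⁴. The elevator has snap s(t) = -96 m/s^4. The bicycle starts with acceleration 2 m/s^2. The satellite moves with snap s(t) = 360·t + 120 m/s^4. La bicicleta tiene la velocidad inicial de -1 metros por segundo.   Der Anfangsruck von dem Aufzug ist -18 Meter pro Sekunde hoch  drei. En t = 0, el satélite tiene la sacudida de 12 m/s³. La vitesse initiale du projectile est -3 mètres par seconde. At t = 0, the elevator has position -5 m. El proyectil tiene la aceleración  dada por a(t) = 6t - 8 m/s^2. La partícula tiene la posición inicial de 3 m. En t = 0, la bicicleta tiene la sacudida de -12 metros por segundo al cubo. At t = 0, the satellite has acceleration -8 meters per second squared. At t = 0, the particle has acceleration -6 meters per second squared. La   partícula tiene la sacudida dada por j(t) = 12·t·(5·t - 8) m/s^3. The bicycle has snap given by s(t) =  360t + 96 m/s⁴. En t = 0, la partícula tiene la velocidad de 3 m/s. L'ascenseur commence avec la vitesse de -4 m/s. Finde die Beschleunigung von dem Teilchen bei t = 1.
Ausgehend von dem Ruck j(t) = 12·t·(5·t - 8), nehmen wir 1 Stammfunktion. Mit ∫j(t)dt und Anwendung von a(0) = -6, finden wir a(t) = 20·t^3 - 48·t^2 - 6. Aus der Gleichung für die Beschleunigung a(t) = 20·t^3 - 48·t^2 - 6, setzen wir t = 1 ein und erhalten a = -34.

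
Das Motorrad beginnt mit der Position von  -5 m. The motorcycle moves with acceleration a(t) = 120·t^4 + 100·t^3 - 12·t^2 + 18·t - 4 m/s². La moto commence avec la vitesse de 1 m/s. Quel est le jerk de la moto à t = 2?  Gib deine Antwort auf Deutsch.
Ausgehend von der Beschleunigung a(t) = 120·t^4 + 100·t^3 - 12·t^2 + 18·t - 4, nehmen wir 1 Ableitung. Die Ableitung von der Beschleunigung ergibt den Ruck: j(t) = 480·t^3 + 300·t^2 - 24·t + 18. Aus der Gleichung für den Ruck j(t) = 480·t^3 + 300·t^2 - 24·t + 18, setzen wir t = 2 ein und erhalten j = 5010.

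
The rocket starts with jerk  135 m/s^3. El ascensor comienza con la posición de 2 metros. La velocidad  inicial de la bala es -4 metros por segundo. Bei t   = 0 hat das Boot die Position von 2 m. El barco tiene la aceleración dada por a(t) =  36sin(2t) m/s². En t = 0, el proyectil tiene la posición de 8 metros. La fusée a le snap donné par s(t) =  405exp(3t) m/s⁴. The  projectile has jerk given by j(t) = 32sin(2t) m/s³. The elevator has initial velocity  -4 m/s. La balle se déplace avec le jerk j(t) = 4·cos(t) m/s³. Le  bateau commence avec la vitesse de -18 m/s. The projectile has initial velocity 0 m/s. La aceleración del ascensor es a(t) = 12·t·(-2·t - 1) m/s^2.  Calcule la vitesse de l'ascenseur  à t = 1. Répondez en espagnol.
Partiendo de la aceleración a(t) = 12·t·(-2·t - 1), tomamos 1 antiderivada. La antiderivada de la aceleración, con v(0) = -4, da la velocidad: v(t) = -8·t^3 - 6·t^2 - 4. Tenemos la velocidad v(t) = -8·t^3 - 6·t^2 - 4. Sustituyendo t = 1: v(1) = -18.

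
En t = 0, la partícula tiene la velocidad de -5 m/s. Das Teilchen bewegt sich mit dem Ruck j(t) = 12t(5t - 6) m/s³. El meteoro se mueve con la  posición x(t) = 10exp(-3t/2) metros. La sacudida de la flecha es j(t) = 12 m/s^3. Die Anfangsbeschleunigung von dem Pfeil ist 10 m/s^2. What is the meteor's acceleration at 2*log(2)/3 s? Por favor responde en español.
Para resolver esto, necesitamos tomar 2 derivadas de nuestra ecuación de la posición x(t) = 10·exp(-3·t/2). Derivando la posición, obtenemos la velocidad: v(t) = -15·exp(-3·t/2). Derivando la velocidad, obtenemos la aceleración: a(t) = 45·exp(-3·t/2)/2. Tenemos la aceleración a(t) = 45·exp(-3·t/2)/2. Sustituyendo t = 2*log(2)/3: a(2*log(2)/3) = 45/4.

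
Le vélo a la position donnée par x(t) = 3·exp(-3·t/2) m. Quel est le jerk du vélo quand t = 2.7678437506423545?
Nous devons dériver notre équation de la position x(t) = 3·exp(-3·t/2) 3 fois. La dérivée de la position donne la vitesse: v(t) = -9·exp(-3·t/2)/2. La dérivée de la vitesse donne l'accélération: a(t) = 27·exp(-3·t/2)/4. La dérivée de l'accélération donne le jerk: j(t) = -81·exp(-3·t/2)/8. De l'équation du jerk j(t) = -81·exp(-3·t/2)/8, nous substituons t = 2.7678437506423545 pour obtenir j = -0.159333145668710.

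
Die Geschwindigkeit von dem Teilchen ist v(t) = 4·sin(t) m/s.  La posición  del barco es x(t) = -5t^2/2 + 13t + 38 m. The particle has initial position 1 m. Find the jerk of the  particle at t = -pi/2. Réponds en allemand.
Wir müssen unsere Gleichung für die Geschwindigkeit v(t) = 4·sin(t) 2-mal ableiten. Die Ableitung von der Geschwindigkeit ergibt die Beschleunigung: a(t) = 4·cos(t). Die Ableitung von der Beschleunigung ergibt den Ruck: j(t) = -4·sin(t). Mit j(t) = -4·sin(t) und Einsetzen von t = -pi/2, finden wir j = 4.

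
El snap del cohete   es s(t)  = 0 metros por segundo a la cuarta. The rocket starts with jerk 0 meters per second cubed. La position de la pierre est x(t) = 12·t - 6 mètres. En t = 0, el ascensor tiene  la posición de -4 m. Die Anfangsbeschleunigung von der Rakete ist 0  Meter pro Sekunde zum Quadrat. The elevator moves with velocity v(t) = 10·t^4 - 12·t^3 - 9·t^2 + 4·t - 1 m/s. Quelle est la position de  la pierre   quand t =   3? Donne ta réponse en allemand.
Aus der Gleichung für die Position x(t) = 12·t - 6, setzen wir t = 3 ein und erhalten x = 30.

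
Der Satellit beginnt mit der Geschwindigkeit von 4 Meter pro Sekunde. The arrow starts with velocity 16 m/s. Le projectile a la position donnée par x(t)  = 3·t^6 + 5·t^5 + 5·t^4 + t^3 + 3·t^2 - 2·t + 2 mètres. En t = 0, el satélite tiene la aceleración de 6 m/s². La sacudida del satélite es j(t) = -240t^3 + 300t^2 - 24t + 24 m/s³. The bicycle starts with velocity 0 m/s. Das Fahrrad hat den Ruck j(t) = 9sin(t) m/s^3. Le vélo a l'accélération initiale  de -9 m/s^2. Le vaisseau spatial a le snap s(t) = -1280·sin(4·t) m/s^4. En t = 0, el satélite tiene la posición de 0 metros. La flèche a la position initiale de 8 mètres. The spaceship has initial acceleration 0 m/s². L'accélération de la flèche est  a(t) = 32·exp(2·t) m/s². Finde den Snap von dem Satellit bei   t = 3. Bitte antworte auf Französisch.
En partant du jerk j(t) = -240·t^3 + 300·t^2 - 24·t + 24, nous prenons 1 dérivée. La dérivée du jerk donne le snap: s(t) = -720·t^2 + 600·t - 24. En utilisant s(t) = -720·t^2 + 600·t - 24 et en substituant t = 3, nous trouvons s = -4704.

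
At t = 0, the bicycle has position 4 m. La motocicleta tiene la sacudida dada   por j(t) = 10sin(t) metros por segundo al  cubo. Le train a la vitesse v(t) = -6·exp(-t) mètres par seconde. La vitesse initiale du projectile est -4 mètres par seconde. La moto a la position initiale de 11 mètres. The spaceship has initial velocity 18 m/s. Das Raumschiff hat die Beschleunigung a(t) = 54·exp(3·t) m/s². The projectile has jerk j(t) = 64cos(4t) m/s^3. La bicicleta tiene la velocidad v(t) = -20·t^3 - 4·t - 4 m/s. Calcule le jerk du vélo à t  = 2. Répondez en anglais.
Starting from velocity v(t) = -20·t^3 - 4·t - 4, we take 2 derivatives. The derivative of velocity gives acceleration: a(t) = -60·t^2 - 4. Differentiating acceleration, we get jerk: j(t) = -120·t. From the given jerk equation j(t) = -120·t, we substitute t = 2 to get j = -240.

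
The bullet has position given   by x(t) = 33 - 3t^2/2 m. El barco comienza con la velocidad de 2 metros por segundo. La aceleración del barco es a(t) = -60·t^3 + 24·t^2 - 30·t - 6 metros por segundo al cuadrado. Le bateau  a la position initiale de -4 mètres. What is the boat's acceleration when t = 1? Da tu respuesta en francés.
En utilisant a(t) = -60·t^3 + 24·t^2 - 30·t - 6 et en substituant t = 1, nous trouvons a = -72.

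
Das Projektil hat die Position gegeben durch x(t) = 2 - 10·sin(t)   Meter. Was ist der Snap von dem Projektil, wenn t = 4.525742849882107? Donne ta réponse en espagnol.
Debemos derivar nuestra ecuación de la posición x(t) = 2 - 10·sin(t) 4 veces. La derivada de la posición da la velocidad: v(t) = -10·cos(t). La derivada de la velocidad da la aceleración: a(t) = 10·sin(t). Tomando d/dt de a(t), encontramos j(t) = 10·cos(t). La derivada de la sacudida da el snap: s(t) = -10·sin(t). De la ecuación del snap s(t) = -10·sin(t), sustituimos t = 4.525742849882107 para obtener s = 9.82632119013994.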